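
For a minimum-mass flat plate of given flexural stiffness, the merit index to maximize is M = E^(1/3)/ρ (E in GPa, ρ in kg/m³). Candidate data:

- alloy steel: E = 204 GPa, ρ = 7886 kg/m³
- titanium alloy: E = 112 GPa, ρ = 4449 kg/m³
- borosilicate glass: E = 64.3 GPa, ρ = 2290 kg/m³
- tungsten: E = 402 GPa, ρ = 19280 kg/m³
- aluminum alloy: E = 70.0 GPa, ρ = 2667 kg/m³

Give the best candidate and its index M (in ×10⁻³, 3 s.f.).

borosilicate glass, M = 1.75×10⁻³

Per-candidate index values:
  borosilicate glass: M = 1.75×10⁻³
  aluminum alloy: M = 1.55×10⁻³
  titanium alloy: M = 1.08×10⁻³
  alloy steel: M = 0.746×10⁻³
  tungsten: M = 0.383×10⁻³
Borosilicate glass ranks first.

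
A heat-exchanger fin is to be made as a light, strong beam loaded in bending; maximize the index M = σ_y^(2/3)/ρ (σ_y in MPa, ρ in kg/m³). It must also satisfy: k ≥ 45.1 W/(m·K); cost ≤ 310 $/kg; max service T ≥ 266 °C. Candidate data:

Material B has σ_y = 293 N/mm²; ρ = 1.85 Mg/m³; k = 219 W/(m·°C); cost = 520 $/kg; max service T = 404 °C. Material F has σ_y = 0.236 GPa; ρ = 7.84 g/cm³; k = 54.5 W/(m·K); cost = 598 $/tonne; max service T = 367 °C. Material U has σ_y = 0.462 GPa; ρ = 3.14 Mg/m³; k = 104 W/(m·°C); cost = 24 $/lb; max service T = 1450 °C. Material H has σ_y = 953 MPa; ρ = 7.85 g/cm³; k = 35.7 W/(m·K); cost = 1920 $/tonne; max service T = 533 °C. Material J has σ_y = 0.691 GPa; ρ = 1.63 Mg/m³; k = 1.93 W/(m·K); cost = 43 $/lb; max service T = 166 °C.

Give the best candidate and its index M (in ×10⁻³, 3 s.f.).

material U, M = 19.0×10⁻³

Screen on constraints: k ≥ 45.1 W/(m·K); cost ≤ 310 $/kg; max service T ≥ 266 °C. Survivors: material F, material U.
Normalizing units and computing the index:
  material F: σ_y = 236.0 MPa, ρ = 7840 kg/m³
  material U: σ_y = 462.0 MPa, ρ = 3140 kg/m³
  material U: M = 19.0×10⁻³
  material F: M = 4.87×10⁻³
The maximum is for material U.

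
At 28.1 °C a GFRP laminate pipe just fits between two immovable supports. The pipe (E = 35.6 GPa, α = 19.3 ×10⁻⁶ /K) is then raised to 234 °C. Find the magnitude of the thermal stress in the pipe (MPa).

ΔT = 205.9 K. Constrained thermal stress σ = E·α·ΔT = 35.60×10³ MPa × 19.3×10⁻⁶ × 205.9 = 141 MPa (compressive).

141 MPa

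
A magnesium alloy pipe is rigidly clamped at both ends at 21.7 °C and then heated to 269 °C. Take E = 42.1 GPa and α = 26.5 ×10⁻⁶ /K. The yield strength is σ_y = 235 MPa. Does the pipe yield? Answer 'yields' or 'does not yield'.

yields

ΔT = 247.3 K. Constrained thermal stress σ = E·α·ΔT = 42.10×10³ MPa × 26.5×10⁻⁶ × 247.3 = 276 MPa (compressive).
Compare to σ_y = 235 MPa: σ ≥ σ_y, so it yields.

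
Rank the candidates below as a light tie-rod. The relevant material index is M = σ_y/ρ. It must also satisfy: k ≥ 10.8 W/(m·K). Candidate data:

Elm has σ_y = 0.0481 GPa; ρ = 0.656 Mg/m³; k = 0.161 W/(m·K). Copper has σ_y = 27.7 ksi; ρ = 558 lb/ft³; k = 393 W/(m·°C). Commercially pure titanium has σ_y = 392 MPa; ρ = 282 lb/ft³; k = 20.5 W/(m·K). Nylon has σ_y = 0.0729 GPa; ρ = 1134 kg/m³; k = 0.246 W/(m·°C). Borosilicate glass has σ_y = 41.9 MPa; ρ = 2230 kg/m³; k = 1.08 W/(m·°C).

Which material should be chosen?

commercially pure titanium

Screen on constraints: k ≥ 10.8 W/(m·K). Survivors: copper, commercially pure titanium.
After converting to SI:
  copper: σ_y = 191.0 MPa, ρ = 8938 kg/m³
  commercially pure titanium: σ_y = 392.0 MPa, ρ = 4517 kg/m³
  commercially pure titanium: M = 86.8 kN·m/kg
  copper: M = 21.4 kN·m/kg
Commercially pure titanium ranks first.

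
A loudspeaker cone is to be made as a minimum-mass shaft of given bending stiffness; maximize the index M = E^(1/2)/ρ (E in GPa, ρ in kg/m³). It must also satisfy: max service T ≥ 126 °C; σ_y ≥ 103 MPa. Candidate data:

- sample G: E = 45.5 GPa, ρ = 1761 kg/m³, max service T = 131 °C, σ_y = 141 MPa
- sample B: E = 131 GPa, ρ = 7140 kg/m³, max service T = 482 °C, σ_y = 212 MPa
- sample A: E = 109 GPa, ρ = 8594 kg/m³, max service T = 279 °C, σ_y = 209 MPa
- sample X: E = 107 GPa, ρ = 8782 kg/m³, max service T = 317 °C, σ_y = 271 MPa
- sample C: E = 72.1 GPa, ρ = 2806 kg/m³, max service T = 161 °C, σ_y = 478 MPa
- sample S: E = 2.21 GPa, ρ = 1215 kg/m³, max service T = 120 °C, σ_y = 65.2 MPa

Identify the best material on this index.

sample G

Screen on constraints: max service T ≥ 126 °C; σ_y ≥ 103 MPa. Survivors: sample G, sample B, sample A, sample X, sample C.
Evaluate M for each candidate:
  sample G: M = 3.83×10⁻³
  sample C: M = 3.03×10⁻³
  sample B: M = 1.60×10⁻³
  sample A: M = 1.21×10⁻³
  sample X: M = 1.18×10⁻³
Sample G ranks first.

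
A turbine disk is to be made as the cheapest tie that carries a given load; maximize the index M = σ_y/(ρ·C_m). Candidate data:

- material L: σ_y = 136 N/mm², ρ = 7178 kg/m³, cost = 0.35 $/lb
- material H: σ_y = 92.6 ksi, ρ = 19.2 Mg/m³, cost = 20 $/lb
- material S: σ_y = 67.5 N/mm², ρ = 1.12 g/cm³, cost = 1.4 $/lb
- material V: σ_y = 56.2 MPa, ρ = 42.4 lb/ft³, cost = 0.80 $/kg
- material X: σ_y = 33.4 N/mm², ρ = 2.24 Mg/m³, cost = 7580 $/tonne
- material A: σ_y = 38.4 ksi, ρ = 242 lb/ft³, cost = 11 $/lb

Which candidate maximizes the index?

Convert each candidate to consistent units, then evaluate M:
  material L: σ_y = 136.0 MPa, ρ = 7178 kg/m³, cost = 0.7716 $/kg
  material H: σ_y = 638.5 MPa, ρ = 19200 kg/m³, cost = 44.09 $/kg
  material S: σ_y = 67.50 MPa, ρ = 1120 kg/m³, cost = 3.086 $/kg
  material V: σ_y = 56.20 MPa, ρ = 679.2 kg/m³, cost = 0.8000 $/kg
  material X: σ_y = 33.40 MPa, ρ = 2240 kg/m³, cost = 7.580 $/kg
  material A: σ_y = 264.8 MPa, ρ = 3876 kg/m³, cost = 24.25 $/kg
  material V: M = 103 kN·m per $
  material L: M = 24.6 kN·m per $
  material S: M = 19.5 kN·m per $
  material A: M = 2.82 kN·m per $
  material X: M = 1.97 kN·m per $
  material H: M = 0.754 kN·m per $
The maximum is for material V.

material V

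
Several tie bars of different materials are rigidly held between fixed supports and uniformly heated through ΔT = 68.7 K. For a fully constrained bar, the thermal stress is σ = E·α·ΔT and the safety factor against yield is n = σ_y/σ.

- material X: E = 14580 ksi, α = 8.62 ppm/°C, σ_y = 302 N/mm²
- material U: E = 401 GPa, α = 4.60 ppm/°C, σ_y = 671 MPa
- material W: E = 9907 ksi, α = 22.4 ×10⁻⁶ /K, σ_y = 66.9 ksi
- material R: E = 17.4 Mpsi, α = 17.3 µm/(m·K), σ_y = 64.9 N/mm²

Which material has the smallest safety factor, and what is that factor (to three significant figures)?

With everything in SI (GPa, ×10⁻⁶/K, MPa):
  material X: E = 100.5, α = 8.62, σ_y = 302.0 → σ = 59.5 MPa, n = 5.07
  material U: E = 401.0, α = 4.60, σ_y = 671.0 → σ = 127 MPa, n = 5.29
  material W: E = 68.31, α = 22.4, σ_y = 461.3 → σ = 105 MPa, n = 4.39
  material R: E = 120.0, α = 17.3, σ_y = 64.90 → σ = 143 MPa, n = 0.455
Material R has the lowest safety factor, n = 0.455.

material R, n = 0.455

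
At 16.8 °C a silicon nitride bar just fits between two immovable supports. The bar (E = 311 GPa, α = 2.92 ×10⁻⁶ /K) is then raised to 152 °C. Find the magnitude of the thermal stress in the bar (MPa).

123 MPa

ΔT = 135.2 K. Constrained thermal stress σ = E·α·ΔT = 311.0×10³ MPa × 2.92×10⁻⁶ × 135.2 = 123 MPa (compressive).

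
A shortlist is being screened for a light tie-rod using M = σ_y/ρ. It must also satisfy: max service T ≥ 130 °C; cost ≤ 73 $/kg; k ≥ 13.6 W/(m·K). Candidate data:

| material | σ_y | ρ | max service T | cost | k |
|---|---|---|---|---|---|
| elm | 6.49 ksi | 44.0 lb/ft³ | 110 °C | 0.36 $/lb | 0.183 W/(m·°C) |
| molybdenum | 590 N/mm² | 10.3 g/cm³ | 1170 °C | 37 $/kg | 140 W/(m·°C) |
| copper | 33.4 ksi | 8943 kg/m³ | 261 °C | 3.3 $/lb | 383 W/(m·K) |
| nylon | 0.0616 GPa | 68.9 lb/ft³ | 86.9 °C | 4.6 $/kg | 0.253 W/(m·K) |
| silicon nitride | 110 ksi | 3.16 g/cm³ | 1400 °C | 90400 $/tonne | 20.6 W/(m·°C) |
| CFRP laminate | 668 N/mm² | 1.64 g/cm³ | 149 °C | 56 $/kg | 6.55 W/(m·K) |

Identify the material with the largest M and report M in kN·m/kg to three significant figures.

molybdenum, M = 57.3 kN·m/kg

Screen on constraints: max service T ≥ 130 °C; cost ≤ 73 $/kg; k ≥ 13.6 W/(m·K). Survivors: molybdenum, copper.
Normalizing units and computing the index:
  molybdenum: σ_y = 590.0 MPa, ρ = 10300 kg/m³
  copper: σ_y = 230.3 MPa, ρ = 8943 kg/m³
  molybdenum: M = 57.3 kN·m/kg
  copper: M = 25.8 kN·m/kg
The maximum is for molybdenum.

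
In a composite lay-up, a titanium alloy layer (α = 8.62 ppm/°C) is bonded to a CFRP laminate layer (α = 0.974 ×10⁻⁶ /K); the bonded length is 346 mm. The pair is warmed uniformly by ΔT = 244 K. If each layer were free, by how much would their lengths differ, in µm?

Δα = |8.62 − 0.974|×10⁻⁶/K = 7.65×10⁻⁶/K.
ΔL_mismatch = Δα·L·ΔT = 7.65×10⁻⁶ × 346.0 mm × 244.0 K = 646 µm.

646 µm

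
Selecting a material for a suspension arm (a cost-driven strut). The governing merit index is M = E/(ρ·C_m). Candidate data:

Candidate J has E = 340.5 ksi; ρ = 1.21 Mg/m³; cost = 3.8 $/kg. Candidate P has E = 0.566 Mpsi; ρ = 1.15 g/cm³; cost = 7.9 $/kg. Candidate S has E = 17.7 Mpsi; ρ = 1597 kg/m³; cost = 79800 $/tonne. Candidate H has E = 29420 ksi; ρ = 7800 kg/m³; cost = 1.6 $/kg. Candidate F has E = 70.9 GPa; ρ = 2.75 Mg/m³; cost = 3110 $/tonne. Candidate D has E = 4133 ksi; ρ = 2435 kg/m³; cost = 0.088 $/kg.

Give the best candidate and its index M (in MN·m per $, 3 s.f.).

Convert each candidate to consistent units, then evaluate M:
  candidate J: E = 2.348 GPa, ρ = 1210 kg/m³, cost = 3.800 $/kg
  candidate P: E = 3.902 GPa, ρ = 1150 kg/m³, cost = 7.900 $/kg
  candidate S: E = 122.0 GPa, ρ = 1597 kg/m³, cost = 79.80 $/kg
  candidate H: E = 202.8 GPa, ρ = 7800 kg/m³, cost = 1.600 $/kg
  candidate F: E = 70.90 GPa, ρ = 2750 kg/m³, cost = 3.110 $/kg
  candidate D: E = 28.50 GPa, ρ = 2435 kg/m³, cost = 0.08800 $/kg
  candidate D: M = 133 MN·m per $
  candidate H: M = 16.3 MN·m per $
  candidate F: M = 8.29 MN·m per $
  candidate S: M = 0.958 MN·m per $
  candidate J: M = 0.511 MN·m per $
  candidate P: M = 0.430 MN·m per $
Candidate D has the largest M.

candidate D, M = 133 MN·m per $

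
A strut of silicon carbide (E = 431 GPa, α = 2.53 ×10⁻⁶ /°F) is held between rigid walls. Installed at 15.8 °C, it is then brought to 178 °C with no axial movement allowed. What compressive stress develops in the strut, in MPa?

α = 2.53×10⁻⁶/°F × 9/5 = 4.55×10⁻⁶/K.
ΔT = 162.2 K. Constrained thermal stress σ = E·α·ΔT = 431.0×10³ MPa × 4.55×10⁻⁶ × 162.2 = 318 MPa (compressive).

318 MPa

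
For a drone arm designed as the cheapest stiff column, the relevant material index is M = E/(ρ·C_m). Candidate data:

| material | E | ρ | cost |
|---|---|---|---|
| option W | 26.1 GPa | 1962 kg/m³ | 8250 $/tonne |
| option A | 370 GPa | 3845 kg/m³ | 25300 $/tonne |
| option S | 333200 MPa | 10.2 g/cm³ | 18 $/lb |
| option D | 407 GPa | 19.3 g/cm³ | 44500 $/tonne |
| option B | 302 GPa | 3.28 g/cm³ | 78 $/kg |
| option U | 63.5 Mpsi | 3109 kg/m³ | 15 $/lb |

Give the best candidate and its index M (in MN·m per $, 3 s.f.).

option U, M = 4.26 MN·m per $

Putting every candidate on a common basis:
  option W: E = 26.10 GPa, ρ = 1962 kg/m³, cost = 8.250 $/kg
  option A: E = 370.0 GPa, ρ = 3845 kg/m³, cost = 25.30 $/kg
  option S: E = 333.2 GPa, ρ = 10200 kg/m³, cost = 39.68 $/kg
  option D: E = 407.0 GPa, ρ = 19300 kg/m³, cost = 44.50 $/kg
  option B: E = 302.0 GPa, ρ = 3280 kg/m³, cost = 78.00 $/kg
  option U: E = 437.8 GPa, ρ = 3109 kg/m³, cost = 33.07 $/kg
  option U: M = 4.26 MN·m per $
  option A: M = 3.80 MN·m per $
  option W: M = 1.61 MN·m per $
  option B: M = 1.18 MN·m per $
  option S: M = 0.823 MN·m per $
  option D: M = 0.474 MN·m per $
The maximum is for option U.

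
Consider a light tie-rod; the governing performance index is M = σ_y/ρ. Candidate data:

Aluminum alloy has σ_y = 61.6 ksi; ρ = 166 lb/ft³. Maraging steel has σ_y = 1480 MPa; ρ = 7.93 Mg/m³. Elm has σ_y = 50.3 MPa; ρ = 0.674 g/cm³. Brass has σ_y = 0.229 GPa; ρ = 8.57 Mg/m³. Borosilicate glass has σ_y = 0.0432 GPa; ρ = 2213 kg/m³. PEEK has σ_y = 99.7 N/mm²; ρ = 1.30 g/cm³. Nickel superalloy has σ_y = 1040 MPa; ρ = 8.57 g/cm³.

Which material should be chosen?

After converting to SI:
  aluminum alloy: σ_y = 424.7 MPa, ρ = 2659 kg/m³
  maraging steel: σ_y = 1480 MPa, ρ = 7930 kg/m³
  elm: σ_y = 50.30 MPa, ρ = 674.0 kg/m³
  brass: σ_y = 229.0 MPa, ρ = 8570 kg/m³
  borosilicate glass: σ_y = 43.20 MPa, ρ = 2213 kg/m³
  PEEK: σ_y = 99.70 MPa, ρ = 1300 kg/m³
  nickel superalloy: σ_y = 1040 MPa, ρ = 8570 kg/m³
  maraging steel: M = 187 kN·m/kg
  aluminum alloy: M = 160 kN·m/kg
  nickel superalloy: M = 121 kN·m/kg
  PEEK: M = 76.7 kN·m/kg
  elm: M = 74.6 kN·m/kg
  brass: M = 26.7 kN·m/kg
  borosilicate glass: M = 19.5 kN·m/kg
Maraging steel has the largest M.

maraging steel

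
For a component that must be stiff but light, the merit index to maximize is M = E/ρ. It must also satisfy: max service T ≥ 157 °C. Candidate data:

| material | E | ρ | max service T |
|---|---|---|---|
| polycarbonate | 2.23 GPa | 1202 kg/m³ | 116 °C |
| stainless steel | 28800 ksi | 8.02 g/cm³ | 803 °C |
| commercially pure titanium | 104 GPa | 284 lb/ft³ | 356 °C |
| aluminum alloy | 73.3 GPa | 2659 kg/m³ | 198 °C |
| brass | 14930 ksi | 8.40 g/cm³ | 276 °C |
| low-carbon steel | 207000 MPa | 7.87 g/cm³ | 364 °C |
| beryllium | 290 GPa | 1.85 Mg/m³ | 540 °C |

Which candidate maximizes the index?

Screen on constraints: max service T ≥ 157 °C. Survivors: stainless steel, commercially pure titanium, aluminum alloy, brass, low-carbon steel, beryllium.
After converting to SI:
  stainless steel: E = 198.6 GPa, ρ = 8020 kg/m³
  commercially pure titanium: E = 104.0 GPa, ρ = 4549 kg/m³
  aluminum alloy: E = 73.30 GPa, ρ = 2659 kg/m³
  brass: E = 102.9 GPa, ρ = 8400 kg/m³
  low-carbon steel: E = 207.0 GPa, ρ = 7870 kg/m³
  beryllium: E = 290.0 GPa, ρ = 1850 kg/m³
  beryllium: M = 157 MN·m/kg
  aluminum alloy: M = 27.6 MN·m/kg
  low-carbon steel: M = 26.3 MN·m/kg
  stainless steel: M = 24.8 MN·m/kg
  commercially pure titanium: M = 22.9 MN·m/kg
  brass: M = 12.3 MN·m/kg
Beryllium ranks first.

beryllium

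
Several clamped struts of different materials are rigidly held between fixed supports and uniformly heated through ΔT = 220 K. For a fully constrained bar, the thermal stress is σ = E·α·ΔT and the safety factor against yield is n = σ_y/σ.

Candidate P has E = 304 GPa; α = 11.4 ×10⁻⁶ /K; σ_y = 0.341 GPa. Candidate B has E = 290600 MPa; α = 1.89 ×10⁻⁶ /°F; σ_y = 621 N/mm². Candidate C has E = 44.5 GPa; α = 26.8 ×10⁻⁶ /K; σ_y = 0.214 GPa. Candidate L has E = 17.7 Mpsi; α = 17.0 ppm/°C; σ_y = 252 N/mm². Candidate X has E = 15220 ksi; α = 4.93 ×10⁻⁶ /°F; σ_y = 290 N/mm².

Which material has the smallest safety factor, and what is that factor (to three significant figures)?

candidate P, n = 0.447

In consistent units (E in GPa, α in ×10⁻⁶/K, σ_y in MPa):
  candidate P: E = 304.0, α = 11.4, σ_y = 341.0 → σ = 762 MPa, n = 0.447
  candidate B: E = 290.6, α = 3.40, σ_y = 621.0 → σ = 217 MPa, n = 2.86
  candidate C: E = 44.50, α = 26.8, σ_y = 214.0 → σ = 262 MPa, n = 0.816
  candidate L: E = 122.0, α = 17.0, σ_y = 252.0 → σ = 456 MPa, n = 0.552
  candidate X: E = 104.9, α = 8.87, σ_y = 290.0 → σ = 205 MPa, n = 1.42
The minimum is candidate P at n = 0.447.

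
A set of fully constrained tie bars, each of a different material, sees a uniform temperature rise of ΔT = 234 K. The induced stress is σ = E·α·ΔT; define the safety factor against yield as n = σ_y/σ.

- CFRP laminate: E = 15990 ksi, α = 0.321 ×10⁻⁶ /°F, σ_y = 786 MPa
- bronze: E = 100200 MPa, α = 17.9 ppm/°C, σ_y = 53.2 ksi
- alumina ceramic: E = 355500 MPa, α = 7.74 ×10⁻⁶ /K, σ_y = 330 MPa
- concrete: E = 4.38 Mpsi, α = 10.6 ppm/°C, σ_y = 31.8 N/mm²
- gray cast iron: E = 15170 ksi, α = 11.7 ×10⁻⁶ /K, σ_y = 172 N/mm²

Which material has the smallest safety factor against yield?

concrete

With everything in SI (GPa, ×10⁻⁶/K, MPa):
  CFRP laminate: E = 110.2, α = 0.578, σ_y = 786.0 → σ = 14.9 MPa, n = 52.7
  bronze: E = 100.2, α = 17.9, σ_y = 366.8 → σ = 420 MPa, n = 0.874
  alumina ceramic: E = 355.5, α = 7.74, σ_y = 330.0 → σ = 644 MPa, n = 0.513
  concrete: E = 30.20, α = 10.6, σ_y = 31.80 → σ = 74.9 MPa, n = 0.425
  gray cast iron: E = 104.6, α = 11.7, σ_y = 172.0 → σ = 286 MPa, n = 0.601
The minimum is concrete at n = 0.425.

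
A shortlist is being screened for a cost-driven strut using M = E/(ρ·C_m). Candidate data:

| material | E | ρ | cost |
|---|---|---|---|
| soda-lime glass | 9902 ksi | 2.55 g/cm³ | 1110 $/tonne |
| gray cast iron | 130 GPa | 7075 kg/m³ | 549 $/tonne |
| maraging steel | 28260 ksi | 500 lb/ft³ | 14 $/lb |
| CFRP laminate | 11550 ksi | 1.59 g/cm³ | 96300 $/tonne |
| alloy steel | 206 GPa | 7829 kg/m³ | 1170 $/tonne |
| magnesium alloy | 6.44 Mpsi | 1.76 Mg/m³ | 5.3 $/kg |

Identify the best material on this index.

gray cast iron

Putting every candidate on a common basis:
  soda-lime glass: E = 68.27 GPa, ρ = 2550 kg/m³, cost = 1.110 $/kg
  gray cast iron: E = 130.0 GPa, ρ = 7075 kg/m³, cost = 0.5490 $/kg
  maraging steel: E = 194.8 GPa, ρ = 8009 kg/m³, cost = 30.86 $/kg
  CFRP laminate: E = 79.63 GPa, ρ = 1590 kg/m³, cost = 96.30 $/kg
  alloy steel: E = 206.0 GPa, ρ = 7829 kg/m³, cost = 1.170 $/kg
  magnesium alloy: E = 44.40 GPa, ρ = 1760 kg/m³, cost = 5.300 $/kg
  gray cast iron: M = 33.5 MN·m per $
  soda-lime glass: M = 24.1 MN·m per $
  alloy steel: M = 22.5 MN·m per $
  magnesium alloy: M = 4.76 MN·m per $
  maraging steel: M = 0.788 MN·m per $
  CFRP laminate: M = 0.520 MN·m per $
Gray cast iron has the largest M.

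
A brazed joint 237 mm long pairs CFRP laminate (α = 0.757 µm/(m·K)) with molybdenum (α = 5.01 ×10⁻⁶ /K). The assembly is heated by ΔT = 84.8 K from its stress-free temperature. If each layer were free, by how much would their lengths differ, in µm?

Δα = |0.757 − 5.01|×10⁻⁶/K = 4.25×10⁻⁶/K.
ΔL_mismatch = Δα·L·ΔT = 4.25×10⁻⁶ × 237.0 mm × 84.8 K = 85.5 µm.

85.5 µm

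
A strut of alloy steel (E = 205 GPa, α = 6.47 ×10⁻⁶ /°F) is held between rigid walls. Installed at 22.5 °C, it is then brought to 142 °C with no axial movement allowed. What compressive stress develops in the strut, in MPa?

α = 6.47×10⁻⁶/°F × 9/5 = 11.6×10⁻⁶/K.
ΔT = 119.5 K. Constrained thermal stress σ = E·α·ΔT = 205.0×10³ MPa × 11.6×10⁻⁶ × 119.5 = 285 MPa (compressive).

285 MPa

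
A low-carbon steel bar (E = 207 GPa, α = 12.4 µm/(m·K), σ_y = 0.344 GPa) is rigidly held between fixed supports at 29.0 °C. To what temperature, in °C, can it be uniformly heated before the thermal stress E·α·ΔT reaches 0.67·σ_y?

σ_y = 0.344 GPa = 344.0 MPa.
E·α·ΔT = 230.5 MPa ⇒ ΔT = 230.5 / (207.0×10³ × 12.4×10⁻⁶) = 89.79 K.
T = 29.0 + 89.79 = 118.8 °C.

119 °C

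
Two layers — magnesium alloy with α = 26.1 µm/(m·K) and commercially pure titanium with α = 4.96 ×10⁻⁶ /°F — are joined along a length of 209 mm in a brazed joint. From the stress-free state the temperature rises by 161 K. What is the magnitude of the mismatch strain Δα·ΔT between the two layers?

commercially pure titanium: α = 4.96×10⁻⁶/°F × 9/5 = 8.93×10⁻⁶/K.
Δα = |26.1 − 8.93|×10⁻⁶/K = 17.2×10⁻⁶/K.
Mismatch strain = Δα·ΔT = 17.2×10⁻⁶ × 161.0 = 2.76×10⁻³.

2.76×10⁻³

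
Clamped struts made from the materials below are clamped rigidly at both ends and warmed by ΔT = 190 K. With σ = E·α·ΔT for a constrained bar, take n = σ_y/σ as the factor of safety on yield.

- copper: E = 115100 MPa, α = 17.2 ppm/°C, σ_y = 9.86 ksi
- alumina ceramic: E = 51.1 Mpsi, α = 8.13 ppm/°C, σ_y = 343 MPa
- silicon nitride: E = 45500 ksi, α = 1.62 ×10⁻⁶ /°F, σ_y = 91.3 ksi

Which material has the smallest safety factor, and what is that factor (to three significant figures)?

In consistent units (E in GPa, α in ×10⁻⁶/K, σ_y in MPa):
  copper: E = 115.1, α = 17.2, σ_y = 67.98 → σ = 376 MPa, n = 0.181
  alumina ceramic: E = 352.3, α = 8.13, σ_y = 343.0 → σ = 544 MPa, n = 0.630
  silicon nitride: E = 313.7, α = 2.92, σ_y = 629.5 → σ = 174 MPa, n = 3.62
Smallest n: copper with n = 0.181.

copper, n = 0.181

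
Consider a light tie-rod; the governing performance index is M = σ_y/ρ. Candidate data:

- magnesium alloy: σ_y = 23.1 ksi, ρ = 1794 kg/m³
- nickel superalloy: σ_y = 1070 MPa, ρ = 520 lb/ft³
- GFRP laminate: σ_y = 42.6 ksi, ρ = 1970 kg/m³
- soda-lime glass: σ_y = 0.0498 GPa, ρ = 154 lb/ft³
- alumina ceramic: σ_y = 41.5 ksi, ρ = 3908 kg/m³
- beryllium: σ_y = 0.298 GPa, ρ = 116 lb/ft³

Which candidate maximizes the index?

beryllium

In SI units:
  magnesium alloy: σ_y = 159.3 MPa, ρ = 1794 kg/m³
  nickel superalloy: σ_y = 1070 MPa, ρ = 8330 kg/m³
  GFRP laminate: σ_y = 293.7 MPa, ρ = 1970 kg/m³
  soda-lime glass: σ_y = 49.80 MPa, ρ = 2467 kg/m³
  alumina ceramic: σ_y = 286.1 MPa, ρ = 3908 kg/m³
  beryllium: σ_y = 298.0 MPa, ρ = 1858 kg/m³
  beryllium: M = 160 kN·m/kg
  GFRP laminate: M = 149 kN·m/kg
  nickel superalloy: M = 128 kN·m/kg
  magnesium alloy: M = 88.8 kN·m/kg
  alumina ceramic: M = 73.2 kN·m/kg
  soda-lime glass: M = 20.2 kN·m/kg
Beryllium has the largest M.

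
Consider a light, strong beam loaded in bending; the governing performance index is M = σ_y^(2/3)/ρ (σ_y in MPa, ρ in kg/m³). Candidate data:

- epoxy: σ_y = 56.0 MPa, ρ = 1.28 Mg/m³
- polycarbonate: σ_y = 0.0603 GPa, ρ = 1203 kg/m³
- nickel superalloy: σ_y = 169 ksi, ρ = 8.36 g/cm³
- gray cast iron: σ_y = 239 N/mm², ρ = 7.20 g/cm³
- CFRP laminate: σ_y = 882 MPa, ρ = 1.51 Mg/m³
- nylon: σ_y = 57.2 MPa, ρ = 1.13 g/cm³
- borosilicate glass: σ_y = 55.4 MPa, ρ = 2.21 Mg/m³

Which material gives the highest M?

After converting to SI:
  epoxy: σ_y = 56.00 MPa, ρ = 1280 kg/m³
  polycarbonate: σ_y = 60.30 MPa, ρ = 1203 kg/m³
  nickel superalloy: σ_y = 1165 MPa, ρ = 8360 kg/m³
  gray cast iron: σ_y = 239.0 MPa, ρ = 7200 kg/m³
  CFRP laminate: σ_y = 882.0 MPa, ρ = 1510 kg/m³
  nylon: σ_y = 57.20 MPa, ρ = 1130 kg/m³
  borosilicate glass: σ_y = 55.40 MPa, ρ = 2210 kg/m³
  CFRP laminate: M = 60.9×10⁻³
  nickel superalloy: M = 13.2×10⁻³
  nylon: M = 13.1×10⁻³
  polycarbonate: M = 12.8×10⁻³
  epoxy: M = 11.4×10⁻³
  borosilicate glass: M = 6.58×10⁻³
  gray cast iron: M = 5.35×10⁻³
CFRP laminate ranks first.

CFRP laminate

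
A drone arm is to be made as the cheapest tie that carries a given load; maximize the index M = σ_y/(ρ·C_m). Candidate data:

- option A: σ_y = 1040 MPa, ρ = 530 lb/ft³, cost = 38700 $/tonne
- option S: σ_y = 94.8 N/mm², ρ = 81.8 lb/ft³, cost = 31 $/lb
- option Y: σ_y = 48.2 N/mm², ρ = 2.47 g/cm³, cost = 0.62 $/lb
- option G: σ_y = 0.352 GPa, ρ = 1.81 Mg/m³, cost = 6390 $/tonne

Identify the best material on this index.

option G

After converting to SI:
  option A: σ_y = 1040 MPa, ρ = 8490 kg/m³, cost = 38.70 $/kg
  option S: σ_y = 94.80 MPa, ρ = 1310 kg/m³, cost = 68.34 $/kg
  option Y: σ_y = 48.20 MPa, ρ = 2470 kg/m³, cost = 1.367 $/kg
  option G: σ_y = 352.0 MPa, ρ = 1810 kg/m³, cost = 6.390 $/kg
  option G: M = 30.4 kN·m per $
  option Y: M = 14.3 kN·m per $
  option A: M = 3.17 kN·m per $
  option S: M = 1.06 kN·m per $
Highest index: option G.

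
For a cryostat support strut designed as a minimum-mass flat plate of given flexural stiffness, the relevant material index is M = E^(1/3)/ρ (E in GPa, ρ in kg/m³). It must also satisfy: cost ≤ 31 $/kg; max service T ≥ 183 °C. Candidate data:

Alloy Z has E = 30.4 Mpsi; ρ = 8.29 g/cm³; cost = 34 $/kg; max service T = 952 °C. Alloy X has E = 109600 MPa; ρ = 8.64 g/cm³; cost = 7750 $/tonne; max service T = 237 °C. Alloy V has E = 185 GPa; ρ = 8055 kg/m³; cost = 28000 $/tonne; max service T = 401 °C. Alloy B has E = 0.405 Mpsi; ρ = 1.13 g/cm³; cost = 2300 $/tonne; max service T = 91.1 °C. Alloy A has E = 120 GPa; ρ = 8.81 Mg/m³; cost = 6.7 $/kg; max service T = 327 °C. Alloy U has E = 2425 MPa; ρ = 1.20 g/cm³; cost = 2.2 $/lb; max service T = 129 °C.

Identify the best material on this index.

Screen on constraints: cost ≤ 31 $/kg; max service T ≥ 183 °C. Survivors: alloy X, alloy V, alloy A.
After converting to SI:
  alloy X: E = 109.6 GPa, ρ = 8640 kg/m³
  alloy V: E = 185.0 GPa, ρ = 8055 kg/m³
  alloy A: E = 120.0 GPa, ρ = 8810 kg/m³
  alloy V: M = 0.707×10⁻³
  alloy A: M = 0.560×10⁻³
  alloy X: M = 0.554×10⁻³
Highest index: alloy V.

alloy V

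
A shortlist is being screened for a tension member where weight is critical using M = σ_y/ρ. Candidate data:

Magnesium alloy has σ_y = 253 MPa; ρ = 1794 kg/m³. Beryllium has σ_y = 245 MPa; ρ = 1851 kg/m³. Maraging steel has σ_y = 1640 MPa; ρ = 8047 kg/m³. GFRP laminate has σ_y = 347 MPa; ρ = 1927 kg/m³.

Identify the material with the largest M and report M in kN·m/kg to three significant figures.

Evaluate M for each candidate:
  maraging steel: M = 204 kN·m/kg
  GFRP laminate: M = 180 kN·m/kg
  magnesium alloy: M = 141 kN·m/kg
  beryllium: M = 132 kN·m/kg
Maraging steel has the largest M.

maraging steel, M = 204 kN·m/kg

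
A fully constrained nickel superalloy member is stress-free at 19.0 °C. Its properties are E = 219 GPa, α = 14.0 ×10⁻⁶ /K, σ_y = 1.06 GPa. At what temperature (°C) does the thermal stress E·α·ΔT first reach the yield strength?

σ_y = 1.06 GPa = 1060 MPa.
E·α·ΔT = 1060 MPa ⇒ ΔT = 1060 / (219.0×10³ × 14.0×10⁻⁶) = 345.7 K.
T = 19.0 + 345.7 = 364.7 °C.

365 °C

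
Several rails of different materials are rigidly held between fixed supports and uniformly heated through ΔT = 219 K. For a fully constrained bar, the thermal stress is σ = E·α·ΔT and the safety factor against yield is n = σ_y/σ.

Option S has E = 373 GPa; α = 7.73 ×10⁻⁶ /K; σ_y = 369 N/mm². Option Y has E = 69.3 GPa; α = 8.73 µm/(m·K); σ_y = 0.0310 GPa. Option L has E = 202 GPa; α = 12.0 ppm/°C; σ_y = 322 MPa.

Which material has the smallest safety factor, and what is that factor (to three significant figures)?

option Y, n = 0.234

With everything in SI (GPa, ×10⁻⁶/K, MPa):
  option S: E = 373.0, α = 7.73, σ_y = 369.0 → σ = 631 MPa, n = 0.584
  option Y: E = 69.30, α = 8.73, σ_y = 31.00 → σ = 132 MPa, n = 0.234
  option L: E = 202.0, α = 12.0, σ_y = 322.0 → σ = 531 MPa, n = 0.607
The minimum is option Y at n = 0.234.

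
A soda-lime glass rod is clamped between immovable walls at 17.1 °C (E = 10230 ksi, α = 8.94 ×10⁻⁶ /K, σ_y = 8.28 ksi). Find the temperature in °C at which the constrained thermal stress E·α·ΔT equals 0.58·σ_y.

E = 10230 ksi = 70.53 GPa.
σ_y = 8.28 ksi = 57.09 MPa.
E·α·ΔT = 33.11 MPa ⇒ ΔT = 33.11 / (70.53×10³ × 8.94×10⁻⁶) = 52.51 K.
T = 17.1 + 52.51 = 69.61 °C.

69.6 °C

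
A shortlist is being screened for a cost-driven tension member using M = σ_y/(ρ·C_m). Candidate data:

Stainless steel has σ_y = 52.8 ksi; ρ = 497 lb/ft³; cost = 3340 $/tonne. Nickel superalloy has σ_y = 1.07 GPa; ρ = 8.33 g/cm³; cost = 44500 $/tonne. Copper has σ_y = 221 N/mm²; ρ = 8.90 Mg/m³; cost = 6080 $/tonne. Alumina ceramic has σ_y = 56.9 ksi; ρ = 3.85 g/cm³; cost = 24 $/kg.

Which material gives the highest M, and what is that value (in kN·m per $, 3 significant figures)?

Putting every candidate on a common basis:
  stainless steel: σ_y = 364.0 MPa, ρ = 7961 kg/m³, cost = 3.340 $/kg
  nickel superalloy: σ_y = 1070 MPa, ρ = 8330 kg/m³, cost = 44.50 $/kg
  copper: σ_y = 221.0 MPa, ρ = 8900 kg/m³, cost = 6.080 $/kg
  alumina ceramic: σ_y = 392.3 MPa, ρ = 3850 kg/m³, cost = 24.00 $/kg
  stainless steel: M = 13.7 kN·m per $
  alumina ceramic: M = 4.25 kN·m per $
  copper: M = 4.08 kN·m per $
  nickel superalloy: M = 2.89 kN·m per $
The maximum is for stainless steel.

stainless steel, M = 13.7 kN·m per $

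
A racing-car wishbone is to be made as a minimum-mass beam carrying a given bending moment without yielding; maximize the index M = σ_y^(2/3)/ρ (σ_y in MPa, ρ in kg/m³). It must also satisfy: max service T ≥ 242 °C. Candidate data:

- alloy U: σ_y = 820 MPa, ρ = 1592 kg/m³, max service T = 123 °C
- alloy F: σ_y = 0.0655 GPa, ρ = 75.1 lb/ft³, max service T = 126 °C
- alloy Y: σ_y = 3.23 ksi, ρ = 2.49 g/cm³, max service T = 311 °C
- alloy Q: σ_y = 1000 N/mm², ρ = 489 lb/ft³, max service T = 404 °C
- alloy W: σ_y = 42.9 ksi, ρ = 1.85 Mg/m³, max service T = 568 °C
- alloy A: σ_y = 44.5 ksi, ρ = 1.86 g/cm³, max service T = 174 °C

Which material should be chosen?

Screen on constraints: max service T ≥ 242 °C. Survivors: alloy Y, alloy Q, alloy W.
After converting to SI:
  alloy Y: σ_y = 22.27 MPa, ρ = 2490 kg/m³
  alloy Q: σ_y = 1000 MPa, ρ = 7833 kg/m³
  alloy W: σ_y = 295.8 MPa, ρ = 1850 kg/m³
  alloy W: M = 24.0×10⁻³
  alloy Q: M = 12.8×10⁻³
  alloy Y: M = 3.18×10⁻³
Alloy W has the largest M.

alloy W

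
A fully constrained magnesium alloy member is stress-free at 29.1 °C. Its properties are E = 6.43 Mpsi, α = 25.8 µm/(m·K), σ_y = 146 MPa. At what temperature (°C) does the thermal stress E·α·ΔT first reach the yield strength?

157 °C

E = 6.43 Mpsi = 44.33 GPa.
E·α·ΔT = 146.0 MPa ⇒ ΔT = 146.0 / (44.33×10³ × 25.8×10⁻⁶) = 127.6 K.
T = 29.1 + 127.6 = 156.7 °C.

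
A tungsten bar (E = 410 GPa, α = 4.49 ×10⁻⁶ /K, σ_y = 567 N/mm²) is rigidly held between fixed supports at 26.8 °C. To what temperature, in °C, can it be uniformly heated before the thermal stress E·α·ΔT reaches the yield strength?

335 °C

σ_y = 567 N/mm² = 567.0 MPa.
E·α·ΔT = 567.0 MPa ⇒ ΔT = 567.0 / (410.0×10³ × 4.49×10⁻⁶) = 308.0 K.
T = 26.8 + 308.0 = 334.8 °C.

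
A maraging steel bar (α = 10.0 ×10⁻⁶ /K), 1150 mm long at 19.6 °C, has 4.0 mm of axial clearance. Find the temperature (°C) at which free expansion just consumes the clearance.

367 °C

α·L₀·ΔT = 4.0 mm ⇒ ΔT = 4.0 / (10.0×10⁻⁶ × 1150.0) = 347.8 K.
T = 19.6 + 347.8 = 367.4 °C.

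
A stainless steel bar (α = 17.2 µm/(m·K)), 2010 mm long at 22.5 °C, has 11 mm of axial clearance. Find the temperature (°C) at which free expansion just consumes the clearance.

α·L₀·ΔT = 11.0 mm ⇒ ΔT = 11.0 / (17.2×10⁻⁶ × 2010.0) = 318.2 K.
T = 22.5 + 318.2 = 340.7 °C.

341 °C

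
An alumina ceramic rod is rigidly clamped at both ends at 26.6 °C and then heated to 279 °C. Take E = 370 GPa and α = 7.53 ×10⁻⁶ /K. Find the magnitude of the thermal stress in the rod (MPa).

ΔT = 252.4 K. Constrained thermal stress σ = E·α·ΔT = 370.0×10³ MPa × 7.53×10⁻⁶ × 252.4 = 703 MPa (compressive).

703 MPa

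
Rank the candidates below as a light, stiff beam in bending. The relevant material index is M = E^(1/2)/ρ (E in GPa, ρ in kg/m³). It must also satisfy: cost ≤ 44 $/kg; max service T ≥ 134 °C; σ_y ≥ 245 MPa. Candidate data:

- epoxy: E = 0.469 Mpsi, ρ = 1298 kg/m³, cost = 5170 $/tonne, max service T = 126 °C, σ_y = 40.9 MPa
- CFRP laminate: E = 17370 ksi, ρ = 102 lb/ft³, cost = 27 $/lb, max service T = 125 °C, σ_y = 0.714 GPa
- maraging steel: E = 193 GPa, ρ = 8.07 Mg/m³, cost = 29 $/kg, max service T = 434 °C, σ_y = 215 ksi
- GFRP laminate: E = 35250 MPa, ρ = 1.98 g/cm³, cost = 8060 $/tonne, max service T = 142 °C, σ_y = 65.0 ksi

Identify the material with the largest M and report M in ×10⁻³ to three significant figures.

Screen on constraints: cost ≤ 44 $/kg; max service T ≥ 134 °C; σ_y ≥ 245 MPa. Survivors: maraging steel, GFRP laminate.
In SI units:
  maraging steel: E = 193.0 GPa, ρ = 8070 kg/m³
  GFRP laminate: E = 35.25 GPa, ρ = 1980 kg/m³
  GFRP laminate: M = 3.00×10⁻³
  maraging steel: M = 1.72×10⁻³
GFRP laminate has the largest M.

GFRP laminate, M = 3.00×10⁻³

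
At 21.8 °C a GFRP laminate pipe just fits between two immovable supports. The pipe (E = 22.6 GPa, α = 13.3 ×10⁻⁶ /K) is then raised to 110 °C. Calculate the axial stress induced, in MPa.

ΔT = 88.20 K. Constrained thermal stress σ = E·α·ΔT = 22.60×10³ MPa × 13.3×10⁻⁶ × 88.20 = 26.5 MPa (compressive).

26.5 MPa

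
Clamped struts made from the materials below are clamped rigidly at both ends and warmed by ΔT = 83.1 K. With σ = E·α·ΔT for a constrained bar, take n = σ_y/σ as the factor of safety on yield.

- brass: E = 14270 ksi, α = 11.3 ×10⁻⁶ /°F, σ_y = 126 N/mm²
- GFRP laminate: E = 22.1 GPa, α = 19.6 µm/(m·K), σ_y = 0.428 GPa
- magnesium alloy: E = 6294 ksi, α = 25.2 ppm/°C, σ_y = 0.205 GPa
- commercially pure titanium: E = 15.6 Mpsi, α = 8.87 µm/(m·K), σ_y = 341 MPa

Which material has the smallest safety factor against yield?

brass

Per material, after unit conversion:
  brass: E = 98.39, α = 20.3, σ_y = 126.0 → σ = 166 MPa, n = 0.758
  GFRP laminate: E = 22.10, α = 19.6, σ_y = 428.0 → σ = 36.0 MPa, n = 11.9
  magnesium alloy: E = 43.40, α = 25.2, σ_y = 205.0 → σ = 90.9 MPa, n = 2.26
  commercially pure titanium: E = 107.6, α = 8.87, σ_y = 341.0 → σ = 79.3 MPa, n = 4.30
Brass has the lowest safety factor, n = 0.758.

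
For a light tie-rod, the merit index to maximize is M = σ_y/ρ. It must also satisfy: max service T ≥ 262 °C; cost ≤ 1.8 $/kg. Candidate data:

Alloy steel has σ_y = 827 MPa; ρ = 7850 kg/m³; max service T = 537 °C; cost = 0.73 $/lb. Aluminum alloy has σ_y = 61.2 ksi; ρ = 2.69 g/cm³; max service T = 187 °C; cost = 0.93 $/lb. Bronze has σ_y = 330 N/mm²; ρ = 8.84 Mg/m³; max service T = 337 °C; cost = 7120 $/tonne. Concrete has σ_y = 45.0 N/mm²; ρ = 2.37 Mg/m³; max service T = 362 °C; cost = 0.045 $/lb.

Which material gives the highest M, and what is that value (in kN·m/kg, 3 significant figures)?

alloy steel, M = 105 kN·m/kg

Screen on constraints: max service T ≥ 262 °C; cost ≤ 1.8 $/kg. Survivors: alloy steel, concrete.
Putting every candidate on a common basis:
  alloy steel: σ_y = 827.0 MPa, ρ = 7850 kg/m³
  concrete: σ_y = 45.00 MPa, ρ = 2370 kg/m³
  alloy steel: M = 105 kN·m/kg
  concrete: M = 19.0 kN·m/kg
Alloy steel ranks first.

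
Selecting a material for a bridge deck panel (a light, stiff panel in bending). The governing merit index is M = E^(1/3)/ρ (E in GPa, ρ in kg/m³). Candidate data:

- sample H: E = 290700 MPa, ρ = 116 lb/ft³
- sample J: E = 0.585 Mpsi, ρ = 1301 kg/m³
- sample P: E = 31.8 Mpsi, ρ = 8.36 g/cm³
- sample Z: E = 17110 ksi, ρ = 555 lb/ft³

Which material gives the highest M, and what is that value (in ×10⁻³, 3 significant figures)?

In SI units:
  sample H: E = 290.7 GPa, ρ = 1858 kg/m³
  sample J: E = 4.033 GPa, ρ = 1301 kg/m³
  sample P: E = 219.3 GPa, ρ = 8360 kg/m³
  sample Z: E = 118.0 GPa, ρ = 8890 kg/m³
  sample H: M = 3.57×10⁻³
  sample J: M = 1.22×10⁻³
  sample P: M = 0.721×10⁻³
  sample Z: M = 0.552×10⁻³
The maximum is for sample H.

sample H, M = 3.57×10⁻³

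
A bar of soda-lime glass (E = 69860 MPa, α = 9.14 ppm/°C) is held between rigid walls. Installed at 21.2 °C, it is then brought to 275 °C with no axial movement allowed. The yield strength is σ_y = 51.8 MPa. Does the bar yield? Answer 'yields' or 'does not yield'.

yields

E = 69860 MPa = 69.86 GPa.
ΔT = 253.8 K. Constrained thermal stress σ = E·α·ΔT = 69.86×10³ MPa × 9.14×10⁻⁶ × 253.8 = 162 MPa (compressive).
Compare to σ_y = 51.8 MPa: σ ≥ σ_y, so it yields.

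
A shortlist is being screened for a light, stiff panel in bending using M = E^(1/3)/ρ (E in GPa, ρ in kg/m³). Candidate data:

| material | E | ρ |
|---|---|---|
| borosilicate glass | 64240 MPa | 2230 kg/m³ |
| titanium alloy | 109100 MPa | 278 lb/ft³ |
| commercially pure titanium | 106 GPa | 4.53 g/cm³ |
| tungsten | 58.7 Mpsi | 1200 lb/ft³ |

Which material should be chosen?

Convert each candidate to consistent units, then evaluate M:
  borosilicate glass: E = 64.24 GPa, ρ = 2230 kg/m³
  titanium alloy: E = 109.1 GPa, ρ = 4453 kg/m³
  commercially pure titanium: E = 106.0 GPa, ρ = 4530 kg/m³
  tungsten: E = 404.7 GPa, ρ = 19220 kg/m³
  borosilicate glass: M = 1.80×10⁻³
  titanium alloy: M = 1.07×10⁻³
  commercially pure titanium: M = 1.04×10⁻³
  tungsten: M = 0.385×10⁻³
Borosilicate glass has the largest M.

borosilicate glass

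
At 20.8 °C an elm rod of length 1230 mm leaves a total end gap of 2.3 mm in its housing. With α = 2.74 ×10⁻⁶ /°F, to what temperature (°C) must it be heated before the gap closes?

400 °C

α = 2.74×10⁻⁶/°F × 9/5 = 4.93×10⁻⁶/K.
α·L₀·ΔT = 2.3 mm ⇒ ΔT = 2.3 / (4.93×10⁻⁶ × 1230.0) = 379.1 K.
T = 20.8 + 379.1 = 399.9 °C.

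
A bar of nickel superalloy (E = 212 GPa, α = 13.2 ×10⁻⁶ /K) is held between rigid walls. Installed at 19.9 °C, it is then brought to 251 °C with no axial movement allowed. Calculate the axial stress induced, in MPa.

ΔT = 231.1 K. Constrained thermal stress σ = E·α·ΔT = 212.0×10³ MPa × 13.2×10⁻⁶ × 231.1 = 647 MPa (compressive).

647 MPa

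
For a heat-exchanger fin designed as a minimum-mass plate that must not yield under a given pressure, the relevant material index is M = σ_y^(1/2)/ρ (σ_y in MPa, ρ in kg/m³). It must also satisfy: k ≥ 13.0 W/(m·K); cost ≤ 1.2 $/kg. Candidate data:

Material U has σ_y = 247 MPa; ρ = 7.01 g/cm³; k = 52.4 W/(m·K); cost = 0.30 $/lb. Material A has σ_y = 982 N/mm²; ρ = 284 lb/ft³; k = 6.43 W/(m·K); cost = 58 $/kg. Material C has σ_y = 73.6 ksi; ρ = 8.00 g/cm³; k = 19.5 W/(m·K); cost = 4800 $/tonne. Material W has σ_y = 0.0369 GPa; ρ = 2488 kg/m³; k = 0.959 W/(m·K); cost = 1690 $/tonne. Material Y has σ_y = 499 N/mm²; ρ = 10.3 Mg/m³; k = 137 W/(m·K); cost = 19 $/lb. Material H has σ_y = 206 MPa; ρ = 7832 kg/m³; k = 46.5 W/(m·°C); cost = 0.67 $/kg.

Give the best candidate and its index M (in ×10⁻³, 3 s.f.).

material U, M = 2.24×10⁻³

Screen on constraints: k ≥ 13.0 W/(m·K); cost ≤ 1.2 $/kg. Survivors: material U, material H.
In SI units:
  material U: σ_y = 247.0 MPa, ρ = 7010 kg/m³
  material H: σ_y = 206.0 MPa, ρ = 7832 kg/m³
  material U: M = 2.24×10⁻³
  material H: M = 1.83×10⁻³
The maximum is for material U.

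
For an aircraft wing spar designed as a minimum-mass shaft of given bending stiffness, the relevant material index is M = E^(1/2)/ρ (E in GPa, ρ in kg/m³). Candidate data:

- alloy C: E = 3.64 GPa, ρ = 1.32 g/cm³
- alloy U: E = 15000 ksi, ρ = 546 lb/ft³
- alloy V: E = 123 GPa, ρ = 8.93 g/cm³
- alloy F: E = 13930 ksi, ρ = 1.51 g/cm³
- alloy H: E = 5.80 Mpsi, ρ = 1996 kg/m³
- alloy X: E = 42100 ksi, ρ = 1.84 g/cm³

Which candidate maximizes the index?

In SI units:
  alloy C: E = 3.640 GPa, ρ = 1320 kg/m³
  alloy U: E = 103.4 GPa, ρ = 8746 kg/m³
  alloy V: E = 123.0 GPa, ρ = 8930 kg/m³
  alloy F: E = 96.04 GPa, ρ = 1510 kg/m³
  alloy H: E = 39.99 GPa, ρ = 1996 kg/m³
  alloy X: E = 290.3 GPa, ρ = 1840 kg/m³
  alloy X: M = 9.26×10⁻³
  alloy F: M = 6.49×10⁻³
  alloy H: M = 3.17×10⁻³
  alloy C: M = 1.45×10⁻³
  alloy V: M = 1.24×10⁻³
  alloy U: M = 1.16×10⁻³
Alloy X ranks first.

alloy X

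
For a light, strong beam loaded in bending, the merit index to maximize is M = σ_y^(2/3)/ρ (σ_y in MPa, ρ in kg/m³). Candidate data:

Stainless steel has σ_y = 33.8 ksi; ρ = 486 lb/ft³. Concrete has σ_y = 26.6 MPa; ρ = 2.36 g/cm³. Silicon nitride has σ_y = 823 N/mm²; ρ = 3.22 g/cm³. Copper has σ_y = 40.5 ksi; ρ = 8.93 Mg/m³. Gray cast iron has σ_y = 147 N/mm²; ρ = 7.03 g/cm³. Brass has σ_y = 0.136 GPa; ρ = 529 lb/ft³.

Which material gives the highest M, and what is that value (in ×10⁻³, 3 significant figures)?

Normalizing units and computing the index:
  stainless steel: σ_y = 233.0 MPa, ρ = 7785 kg/m³
  concrete: σ_y = 26.60 MPa, ρ = 2360 kg/m³
  silicon nitride: σ_y = 823.0 MPa, ρ = 3220 kg/m³
  copper: σ_y = 279.2 MPa, ρ = 8930 kg/m³
  gray cast iron: σ_y = 147.0 MPa, ρ = 7030 kg/m³
  brass: σ_y = 136.0 MPa, ρ = 8474 kg/m³
  silicon nitride: M = 27.3×10⁻³
  stainless steel: M = 4.86×10⁻³
  copper: M = 4.78×10⁻³
  gray cast iron: M = 3.96×10⁻³
  concrete: M = 3.78×10⁻³
  brass: M = 3.12×10⁻³
Silicon nitride ranks first.

silicon nitride, M = 27.3×10⁻³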